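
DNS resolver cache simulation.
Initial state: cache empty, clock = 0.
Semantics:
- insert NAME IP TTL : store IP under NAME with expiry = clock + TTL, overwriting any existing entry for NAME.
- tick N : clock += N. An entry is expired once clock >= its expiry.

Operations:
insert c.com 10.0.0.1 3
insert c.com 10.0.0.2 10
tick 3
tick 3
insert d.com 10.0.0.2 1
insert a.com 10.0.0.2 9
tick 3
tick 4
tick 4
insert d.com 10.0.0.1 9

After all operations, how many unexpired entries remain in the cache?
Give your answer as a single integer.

Answer: 1

Derivation:
Op 1: insert c.com -> 10.0.0.1 (expiry=0+3=3). clock=0
Op 2: insert c.com -> 10.0.0.2 (expiry=0+10=10). clock=0
Op 3: tick 3 -> clock=3.
Op 4: tick 3 -> clock=6.
Op 5: insert d.com -> 10.0.0.2 (expiry=6+1=7). clock=6
Op 6: insert a.com -> 10.0.0.2 (expiry=6+9=15). clock=6
Op 7: tick 3 -> clock=9. purged={d.com}
Op 8: tick 4 -> clock=13. purged={c.com}
Op 9: tick 4 -> clock=17. purged={a.com}
Op 10: insert d.com -> 10.0.0.1 (expiry=17+9=26). clock=17
Final cache (unexpired): {d.com} -> size=1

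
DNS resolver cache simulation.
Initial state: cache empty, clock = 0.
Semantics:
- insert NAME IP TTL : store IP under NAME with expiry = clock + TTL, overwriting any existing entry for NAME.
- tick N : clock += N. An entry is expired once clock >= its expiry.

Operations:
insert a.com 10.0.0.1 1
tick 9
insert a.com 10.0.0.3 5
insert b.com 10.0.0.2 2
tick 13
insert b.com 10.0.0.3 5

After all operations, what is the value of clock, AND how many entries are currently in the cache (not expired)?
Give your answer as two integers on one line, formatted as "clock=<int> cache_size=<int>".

Answer: clock=22 cache_size=1

Derivation:
Op 1: insert a.com -> 10.0.0.1 (expiry=0+1=1). clock=0
Op 2: tick 9 -> clock=9. purged={a.com}
Op 3: insert a.com -> 10.0.0.3 (expiry=9+5=14). clock=9
Op 4: insert b.com -> 10.0.0.2 (expiry=9+2=11). clock=9
Op 5: tick 13 -> clock=22. purged={a.com,b.com}
Op 6: insert b.com -> 10.0.0.3 (expiry=22+5=27). clock=22
Final clock = 22
Final cache (unexpired): {b.com} -> size=1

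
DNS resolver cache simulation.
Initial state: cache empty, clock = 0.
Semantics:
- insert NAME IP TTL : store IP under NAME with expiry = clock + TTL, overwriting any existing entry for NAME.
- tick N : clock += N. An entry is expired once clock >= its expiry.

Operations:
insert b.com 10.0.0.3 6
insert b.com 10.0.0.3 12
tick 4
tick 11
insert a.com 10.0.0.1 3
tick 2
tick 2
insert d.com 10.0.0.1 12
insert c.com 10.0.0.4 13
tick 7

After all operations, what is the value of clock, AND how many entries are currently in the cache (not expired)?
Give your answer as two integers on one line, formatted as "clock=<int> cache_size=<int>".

Answer: clock=26 cache_size=2

Derivation:
Op 1: insert b.com -> 10.0.0.3 (expiry=0+6=6). clock=0
Op 2: insert b.com -> 10.0.0.3 (expiry=0+12=12). clock=0
Op 3: tick 4 -> clock=4.
Op 4: tick 11 -> clock=15. purged={b.com}
Op 5: insert a.com -> 10.0.0.1 (expiry=15+3=18). clock=15
Op 6: tick 2 -> clock=17.
Op 7: tick 2 -> clock=19. purged={a.com}
Op 8: insert d.com -> 10.0.0.1 (expiry=19+12=31). clock=19
Op 9: insert c.com -> 10.0.0.4 (expiry=19+13=32). clock=19
Op 10: tick 7 -> clock=26.
Final clock = 26
Final cache (unexpired): {c.com,d.com} -> size=2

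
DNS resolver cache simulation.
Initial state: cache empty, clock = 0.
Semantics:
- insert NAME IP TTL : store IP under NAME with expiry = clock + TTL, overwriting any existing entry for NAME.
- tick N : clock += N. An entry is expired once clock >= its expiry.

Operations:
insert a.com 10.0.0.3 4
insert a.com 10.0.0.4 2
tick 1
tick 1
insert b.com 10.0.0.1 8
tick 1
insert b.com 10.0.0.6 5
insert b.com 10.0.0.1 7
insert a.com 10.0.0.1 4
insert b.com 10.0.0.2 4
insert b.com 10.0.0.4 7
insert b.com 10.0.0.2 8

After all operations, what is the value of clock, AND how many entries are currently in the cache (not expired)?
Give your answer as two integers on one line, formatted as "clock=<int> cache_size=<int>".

Answer: clock=3 cache_size=2

Derivation:
Op 1: insert a.com -> 10.0.0.3 (expiry=0+4=4). clock=0
Op 2: insert a.com -> 10.0.0.4 (expiry=0+2=2). clock=0
Op 3: tick 1 -> clock=1.
Op 4: tick 1 -> clock=2. purged={a.com}
Op 5: insert b.com -> 10.0.0.1 (expiry=2+8=10). clock=2
Op 6: tick 1 -> clock=3.
Op 7: insert b.com -> 10.0.0.6 (expiry=3+5=8). clock=3
Op 8: insert b.com -> 10.0.0.1 (expiry=3+7=10). clock=3
Op 9: insert a.com -> 10.0.0.1 (expiry=3+4=7). clock=3
Op 10: insert b.com -> 10.0.0.2 (expiry=3+4=7). clock=3
Op 11: insert b.com -> 10.0.0.4 (expiry=3+7=10). clock=3
Op 12: insert b.com -> 10.0.0.2 (expiry=3+8=11). clock=3
Final clock = 3
Final cache (unexpired): {a.com,b.com} -> size=2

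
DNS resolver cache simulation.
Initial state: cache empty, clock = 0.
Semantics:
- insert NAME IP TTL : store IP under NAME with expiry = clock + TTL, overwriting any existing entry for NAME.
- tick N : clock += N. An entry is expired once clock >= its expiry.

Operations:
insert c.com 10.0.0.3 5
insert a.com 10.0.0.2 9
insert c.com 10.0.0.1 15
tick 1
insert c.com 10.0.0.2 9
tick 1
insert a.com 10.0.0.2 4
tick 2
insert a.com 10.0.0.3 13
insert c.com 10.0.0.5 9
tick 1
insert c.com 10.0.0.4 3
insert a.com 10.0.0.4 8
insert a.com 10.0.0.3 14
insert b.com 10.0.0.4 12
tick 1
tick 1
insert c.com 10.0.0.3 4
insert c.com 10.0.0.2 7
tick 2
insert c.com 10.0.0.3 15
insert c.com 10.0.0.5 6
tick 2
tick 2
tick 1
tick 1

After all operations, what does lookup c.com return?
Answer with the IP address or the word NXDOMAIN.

Answer: NXDOMAIN

Derivation:
Op 1: insert c.com -> 10.0.0.3 (expiry=0+5=5). clock=0
Op 2: insert a.com -> 10.0.0.2 (expiry=0+9=9). clock=0
Op 3: insert c.com -> 10.0.0.1 (expiry=0+15=15). clock=0
Op 4: tick 1 -> clock=1.
Op 5: insert c.com -> 10.0.0.2 (expiry=1+9=10). clock=1
Op 6: tick 1 -> clock=2.
Op 7: insert a.com -> 10.0.0.2 (expiry=2+4=6). clock=2
Op 8: tick 2 -> clock=4.
Op 9: insert a.com -> 10.0.0.3 (expiry=4+13=17). clock=4
Op 10: insert c.com -> 10.0.0.5 (expiry=4+9=13). clock=4
Op 11: tick 1 -> clock=5.
Op 12: insert c.com -> 10.0.0.4 (expiry=5+3=8). clock=5
Op 13: insert a.com -> 10.0.0.4 (expiry=5+8=13). clock=5
Op 14: insert a.com -> 10.0.0.3 (expiry=5+14=19). clock=5
Op 15: insert b.com -> 10.0.0.4 (expiry=5+12=17). clock=5
Op 16: tick 1 -> clock=6.
Op 17: tick 1 -> clock=7.
Op 18: insert c.com -> 10.0.0.3 (expiry=7+4=11). clock=7
Op 19: insert c.com -> 10.0.0.2 (expiry=7+7=14). clock=7
Op 20: tick 2 -> clock=9.
Op 21: insert c.com -> 10.0.0.3 (expiry=9+15=24). clock=9
Op 22: insert c.com -> 10.0.0.5 (expiry=9+6=15). clock=9
Op 23: tick 2 -> clock=11.
Op 24: tick 2 -> clock=13.
Op 25: tick 1 -> clock=14.
Op 26: tick 1 -> clock=15. purged={c.com}
lookup c.com: not in cache (expired or never inserted)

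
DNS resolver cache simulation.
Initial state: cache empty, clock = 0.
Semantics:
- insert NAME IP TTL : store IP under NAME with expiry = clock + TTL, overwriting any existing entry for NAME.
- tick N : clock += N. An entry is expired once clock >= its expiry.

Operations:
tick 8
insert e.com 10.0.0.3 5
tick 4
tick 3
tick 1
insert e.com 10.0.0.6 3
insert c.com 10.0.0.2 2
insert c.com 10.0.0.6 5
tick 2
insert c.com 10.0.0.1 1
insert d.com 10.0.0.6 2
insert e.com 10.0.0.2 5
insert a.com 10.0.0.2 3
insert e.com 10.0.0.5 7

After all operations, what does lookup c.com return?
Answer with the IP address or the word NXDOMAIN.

Op 1: tick 8 -> clock=8.
Op 2: insert e.com -> 10.0.0.3 (expiry=8+5=13). clock=8
Op 3: tick 4 -> clock=12.
Op 4: tick 3 -> clock=15. purged={e.com}
Op 5: tick 1 -> clock=16.
Op 6: insert e.com -> 10.0.0.6 (expiry=16+3=19). clock=16
Op 7: insert c.com -> 10.0.0.2 (expiry=16+2=18). clock=16
Op 8: insert c.com -> 10.0.0.6 (expiry=16+5=21). clock=16
Op 9: tick 2 -> clock=18.
Op 10: insert c.com -> 10.0.0.1 (expiry=18+1=19). clock=18
Op 11: insert d.com -> 10.0.0.6 (expiry=18+2=20). clock=18
Op 12: insert e.com -> 10.0.0.2 (expiry=18+5=23). clock=18
Op 13: insert a.com -> 10.0.0.2 (expiry=18+3=21). clock=18
Op 14: insert e.com -> 10.0.0.5 (expiry=18+7=25). clock=18
lookup c.com: present, ip=10.0.0.1 expiry=19 > clock=18

Answer: 10.0.0.1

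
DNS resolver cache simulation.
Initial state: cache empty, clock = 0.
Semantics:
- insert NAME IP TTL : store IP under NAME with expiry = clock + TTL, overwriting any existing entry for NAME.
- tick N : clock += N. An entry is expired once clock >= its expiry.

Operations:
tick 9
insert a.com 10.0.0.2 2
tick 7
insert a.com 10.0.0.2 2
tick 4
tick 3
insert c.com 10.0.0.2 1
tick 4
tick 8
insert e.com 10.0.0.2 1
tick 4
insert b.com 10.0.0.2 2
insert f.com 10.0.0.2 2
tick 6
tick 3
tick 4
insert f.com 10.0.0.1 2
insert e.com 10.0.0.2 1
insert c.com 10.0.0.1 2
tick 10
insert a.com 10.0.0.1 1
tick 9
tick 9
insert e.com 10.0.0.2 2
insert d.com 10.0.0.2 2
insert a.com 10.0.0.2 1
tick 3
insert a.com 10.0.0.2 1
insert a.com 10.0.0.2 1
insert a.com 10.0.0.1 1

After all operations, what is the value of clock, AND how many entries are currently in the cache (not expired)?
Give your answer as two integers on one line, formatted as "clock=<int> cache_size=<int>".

Answer: clock=83 cache_size=1

Derivation:
Op 1: tick 9 -> clock=9.
Op 2: insert a.com -> 10.0.0.2 (expiry=9+2=11). clock=9
Op 3: tick 7 -> clock=16. purged={a.com}
Op 4: insert a.com -> 10.0.0.2 (expiry=16+2=18). clock=16
Op 5: tick 4 -> clock=20. purged={a.com}
Op 6: tick 3 -> clock=23.
Op 7: insert c.com -> 10.0.0.2 (expiry=23+1=24). clock=23
Op 8: tick 4 -> clock=27. purged={c.com}
Op 9: tick 8 -> clock=35.
Op 10: insert e.com -> 10.0.0.2 (expiry=35+1=36). clock=35
Op 11: tick 4 -> clock=39. purged={e.com}
Op 12: insert b.com -> 10.0.0.2 (expiry=39+2=41). clock=39
Op 13: insert f.com -> 10.0.0.2 (expiry=39+2=41). clock=39
Op 14: tick 6 -> clock=45. purged={b.com,f.com}
Op 15: tick 3 -> clock=48.
Op 16: tick 4 -> clock=52.
Op 17: insert f.com -> 10.0.0.1 (expiry=52+2=54). clock=52
Op 18: insert e.com -> 10.0.0.2 (expiry=52+1=53). clock=52
Op 19: insert c.com -> 10.0.0.1 (expiry=52+2=54). clock=52
Op 20: tick 10 -> clock=62. purged={c.com,e.com,f.com}
Op 21: insert a.com -> 10.0.0.1 (expiry=62+1=63). clock=62
Op 22: tick 9 -> clock=71. purged={a.com}
Op 23: tick 9 -> clock=80.
Op 24: insert e.com -> 10.0.0.2 (expiry=80+2=82). clock=80
Op 25: insert d.com -> 10.0.0.2 (expiry=80+2=82). clock=80
Op 26: insert a.com -> 10.0.0.2 (expiry=80+1=81). clock=80
Op 27: tick 3 -> clock=83. purged={a.com,d.com,e.com}
Op 28: insert a.com -> 10.0.0.2 (expiry=83+1=84). clock=83
Op 29: insert a.com -> 10.0.0.2 (expiry=83+1=84). clock=83
Op 30: insert a.com -> 10.0.0.1 (expiry=83+1=84). clock=83
Final clock = 83
Final cache (unexpired): {a.com} -> size=1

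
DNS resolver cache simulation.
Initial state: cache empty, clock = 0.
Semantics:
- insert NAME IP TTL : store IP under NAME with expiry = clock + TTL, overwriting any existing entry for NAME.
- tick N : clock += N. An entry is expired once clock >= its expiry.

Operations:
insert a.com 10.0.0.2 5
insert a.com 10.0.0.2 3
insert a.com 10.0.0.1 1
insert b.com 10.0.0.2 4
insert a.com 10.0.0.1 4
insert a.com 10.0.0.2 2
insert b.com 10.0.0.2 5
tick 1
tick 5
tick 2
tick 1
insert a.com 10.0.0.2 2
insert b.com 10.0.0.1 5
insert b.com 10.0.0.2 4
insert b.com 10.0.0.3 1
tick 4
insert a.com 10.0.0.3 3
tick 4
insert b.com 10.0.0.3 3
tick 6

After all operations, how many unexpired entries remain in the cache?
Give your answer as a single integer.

Op 1: insert a.com -> 10.0.0.2 (expiry=0+5=5). clock=0
Op 2: insert a.com -> 10.0.0.2 (expiry=0+3=3). clock=0
Op 3: insert a.com -> 10.0.0.1 (expiry=0+1=1). clock=0
Op 4: insert b.com -> 10.0.0.2 (expiry=0+4=4). clock=0
Op 5: insert a.com -> 10.0.0.1 (expiry=0+4=4). clock=0
Op 6: insert a.com -> 10.0.0.2 (expiry=0+2=2). clock=0
Op 7: insert b.com -> 10.0.0.2 (expiry=0+5=5). clock=0
Op 8: tick 1 -> clock=1.
Op 9: tick 5 -> clock=6. purged={a.com,b.com}
Op 10: tick 2 -> clock=8.
Op 11: tick 1 -> clock=9.
Op 12: insert a.com -> 10.0.0.2 (expiry=9+2=11). clock=9
Op 13: insert b.com -> 10.0.0.1 (expiry=9+5=14). clock=9
Op 14: insert b.com -> 10.0.0.2 (expiry=9+4=13). clock=9
Op 15: insert b.com -> 10.0.0.3 (expiry=9+1=10). clock=9
Op 16: tick 4 -> clock=13. purged={a.com,b.com}
Op 17: insert a.com -> 10.0.0.3 (expiry=13+3=16). clock=13
Op 18: tick 4 -> clock=17. purged={a.com}
Op 19: insert b.com -> 10.0.0.3 (expiry=17+3=20). clock=17
Op 20: tick 6 -> clock=23. purged={b.com}
Final cache (unexpired): {} -> size=0

Answer: 0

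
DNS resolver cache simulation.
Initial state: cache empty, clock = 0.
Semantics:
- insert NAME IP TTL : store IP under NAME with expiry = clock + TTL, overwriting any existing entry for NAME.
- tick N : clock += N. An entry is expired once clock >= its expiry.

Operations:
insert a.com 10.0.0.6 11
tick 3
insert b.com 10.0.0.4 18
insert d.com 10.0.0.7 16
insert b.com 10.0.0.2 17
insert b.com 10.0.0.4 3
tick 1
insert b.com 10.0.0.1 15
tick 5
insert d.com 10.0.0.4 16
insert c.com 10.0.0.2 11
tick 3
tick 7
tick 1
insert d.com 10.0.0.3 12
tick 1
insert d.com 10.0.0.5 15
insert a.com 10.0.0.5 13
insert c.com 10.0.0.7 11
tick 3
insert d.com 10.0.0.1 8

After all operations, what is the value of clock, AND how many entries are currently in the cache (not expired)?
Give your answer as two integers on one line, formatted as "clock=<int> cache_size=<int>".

Op 1: insert a.com -> 10.0.0.6 (expiry=0+11=11). clock=0
Op 2: tick 3 -> clock=3.
Op 3: insert b.com -> 10.0.0.4 (expiry=3+18=21). clock=3
Op 4: insert d.com -> 10.0.0.7 (expiry=3+16=19). clock=3
Op 5: insert b.com -> 10.0.0.2 (expiry=3+17=20). clock=3
Op 6: insert b.com -> 10.0.0.4 (expiry=3+3=6). clock=3
Op 7: tick 1 -> clock=4.
Op 8: insert b.com -> 10.0.0.1 (expiry=4+15=19). clock=4
Op 9: tick 5 -> clock=9.
Op 10: insert d.com -> 10.0.0.4 (expiry=9+16=25). clock=9
Op 11: insert c.com -> 10.0.0.2 (expiry=9+11=20). clock=9
Op 12: tick 3 -> clock=12. purged={a.com}
Op 13: tick 7 -> clock=19. purged={b.com}
Op 14: tick 1 -> clock=20. purged={c.com}
Op 15: insert d.com -> 10.0.0.3 (expiry=20+12=32). clock=20
Op 16: tick 1 -> clock=21.
Op 17: insert d.com -> 10.0.0.5 (expiry=21+15=36). clock=21
Op 18: insert a.com -> 10.0.0.5 (expiry=21+13=34). clock=21
Op 19: insert c.com -> 10.0.0.7 (expiry=21+11=32). clock=21
Op 20: tick 3 -> clock=24.
Op 21: insert d.com -> 10.0.0.1 (expiry=24+8=32). clock=24
Final clock = 24
Final cache (unexpired): {a.com,c.com,d.com} -> size=3

Answer: clock=24 cache_size=3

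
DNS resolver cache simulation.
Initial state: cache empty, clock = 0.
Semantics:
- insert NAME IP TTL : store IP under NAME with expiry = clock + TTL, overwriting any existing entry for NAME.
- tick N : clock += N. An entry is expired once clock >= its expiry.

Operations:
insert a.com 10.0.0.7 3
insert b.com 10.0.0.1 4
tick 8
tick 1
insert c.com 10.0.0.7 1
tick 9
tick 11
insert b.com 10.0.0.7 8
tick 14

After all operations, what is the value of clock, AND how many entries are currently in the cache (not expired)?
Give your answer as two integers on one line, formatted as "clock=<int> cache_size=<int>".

Answer: clock=43 cache_size=0

Derivation:
Op 1: insert a.com -> 10.0.0.7 (expiry=0+3=3). clock=0
Op 2: insert b.com -> 10.0.0.1 (expiry=0+4=4). clock=0
Op 3: tick 8 -> clock=8. purged={a.com,b.com}
Op 4: tick 1 -> clock=9.
Op 5: insert c.com -> 10.0.0.7 (expiry=9+1=10). clock=9
Op 6: tick 9 -> clock=18. purged={c.com}
Op 7: tick 11 -> clock=29.
Op 8: insert b.com -> 10.0.0.7 (expiry=29+8=37). clock=29
Op 9: tick 14 -> clock=43. purged={b.com}
Final clock = 43
Final cache (unexpired): {} -> size=0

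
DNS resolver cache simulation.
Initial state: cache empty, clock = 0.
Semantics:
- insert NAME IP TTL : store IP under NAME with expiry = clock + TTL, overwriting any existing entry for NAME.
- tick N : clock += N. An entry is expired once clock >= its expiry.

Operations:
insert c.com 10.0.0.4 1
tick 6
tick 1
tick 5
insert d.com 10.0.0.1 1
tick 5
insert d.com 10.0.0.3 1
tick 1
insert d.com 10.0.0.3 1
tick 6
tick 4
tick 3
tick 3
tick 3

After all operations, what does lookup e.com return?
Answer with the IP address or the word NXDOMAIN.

Answer: NXDOMAIN

Derivation:
Op 1: insert c.com -> 10.0.0.4 (expiry=0+1=1). clock=0
Op 2: tick 6 -> clock=6. purged={c.com}
Op 3: tick 1 -> clock=7.
Op 4: tick 5 -> clock=12.
Op 5: insert d.com -> 10.0.0.1 (expiry=12+1=13). clock=12
Op 6: tick 5 -> clock=17. purged={d.com}
Op 7: insert d.com -> 10.0.0.3 (expiry=17+1=18). clock=17
Op 8: tick 1 -> clock=18. purged={d.com}
Op 9: insert d.com -> 10.0.0.3 (expiry=18+1=19). clock=18
Op 10: tick 6 -> clock=24. purged={d.com}
Op 11: tick 4 -> clock=28.
Op 12: tick 3 -> clock=31.
Op 13: tick 3 -> clock=34.
Op 14: tick 3 -> clock=37.
lookup e.com: not in cache (expired or never inserted)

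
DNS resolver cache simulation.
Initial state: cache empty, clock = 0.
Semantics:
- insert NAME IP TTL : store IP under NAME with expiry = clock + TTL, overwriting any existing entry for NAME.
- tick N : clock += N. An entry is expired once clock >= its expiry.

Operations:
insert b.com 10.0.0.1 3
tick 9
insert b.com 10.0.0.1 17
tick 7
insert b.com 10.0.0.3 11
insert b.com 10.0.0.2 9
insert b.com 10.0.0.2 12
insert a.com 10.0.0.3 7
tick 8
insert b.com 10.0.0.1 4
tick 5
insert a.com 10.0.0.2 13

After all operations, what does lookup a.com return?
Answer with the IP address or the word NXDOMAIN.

Answer: 10.0.0.2

Derivation:
Op 1: insert b.com -> 10.0.0.1 (expiry=0+3=3). clock=0
Op 2: tick 9 -> clock=9. purged={b.com}
Op 3: insert b.com -> 10.0.0.1 (expiry=9+17=26). clock=9
Op 4: tick 7 -> clock=16.
Op 5: insert b.com -> 10.0.0.3 (expiry=16+11=27). clock=16
Op 6: insert b.com -> 10.0.0.2 (expiry=16+9=25). clock=16
Op 7: insert b.com -> 10.0.0.2 (expiry=16+12=28). clock=16
Op 8: insert a.com -> 10.0.0.3 (expiry=16+7=23). clock=16
Op 9: tick 8 -> clock=24. purged={a.com}
Op 10: insert b.com -> 10.0.0.1 (expiry=24+4=28). clock=24
Op 11: tick 5 -> clock=29. purged={b.com}
Op 12: insert a.com -> 10.0.0.2 (expiry=29+13=42). clock=29
lookup a.com: present, ip=10.0.0.2 expiry=42 > clock=29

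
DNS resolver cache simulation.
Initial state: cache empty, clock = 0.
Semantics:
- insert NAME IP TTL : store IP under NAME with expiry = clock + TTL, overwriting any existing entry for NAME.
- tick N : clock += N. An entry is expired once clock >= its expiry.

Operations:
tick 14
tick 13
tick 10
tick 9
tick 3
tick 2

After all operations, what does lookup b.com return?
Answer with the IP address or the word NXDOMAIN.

Op 1: tick 14 -> clock=14.
Op 2: tick 13 -> clock=27.
Op 3: tick 10 -> clock=37.
Op 4: tick 9 -> clock=46.
Op 5: tick 3 -> clock=49.
Op 6: tick 2 -> clock=51.
lookup b.com: not in cache (expired or never inserted)

Answer: NXDOMAIN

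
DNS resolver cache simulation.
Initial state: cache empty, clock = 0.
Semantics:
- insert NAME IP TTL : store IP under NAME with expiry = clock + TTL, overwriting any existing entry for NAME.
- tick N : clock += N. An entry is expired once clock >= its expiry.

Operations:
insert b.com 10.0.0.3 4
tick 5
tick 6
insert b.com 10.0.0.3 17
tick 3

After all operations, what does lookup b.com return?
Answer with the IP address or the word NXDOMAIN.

Answer: 10.0.0.3

Derivation:
Op 1: insert b.com -> 10.0.0.3 (expiry=0+4=4). clock=0
Op 2: tick 5 -> clock=5. purged={b.com}
Op 3: tick 6 -> clock=11.
Op 4: insert b.com -> 10.0.0.3 (expiry=11+17=28). clock=11
Op 5: tick 3 -> clock=14.
lookup b.com: present, ip=10.0.0.3 expiry=28 > clock=14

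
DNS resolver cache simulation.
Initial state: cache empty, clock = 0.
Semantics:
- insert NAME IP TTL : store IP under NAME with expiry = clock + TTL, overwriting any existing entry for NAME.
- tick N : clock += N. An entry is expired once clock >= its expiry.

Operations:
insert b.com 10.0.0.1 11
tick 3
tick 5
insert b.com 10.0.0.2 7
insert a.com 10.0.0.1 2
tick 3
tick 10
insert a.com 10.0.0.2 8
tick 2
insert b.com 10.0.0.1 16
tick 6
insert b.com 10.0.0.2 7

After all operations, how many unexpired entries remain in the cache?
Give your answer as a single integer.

Answer: 1

Derivation:
Op 1: insert b.com -> 10.0.0.1 (expiry=0+11=11). clock=0
Op 2: tick 3 -> clock=3.
Op 3: tick 5 -> clock=8.
Op 4: insert b.com -> 10.0.0.2 (expiry=8+7=15). clock=8
Op 5: insert a.com -> 10.0.0.1 (expiry=8+2=10). clock=8
Op 6: tick 3 -> clock=11. purged={a.com}
Op 7: tick 10 -> clock=21. purged={b.com}
Op 8: insert a.com -> 10.0.0.2 (expiry=21+8=29). clock=21
Op 9: tick 2 -> clock=23.
Op 10: insert b.com -> 10.0.0.1 (expiry=23+16=39). clock=23
Op 11: tick 6 -> clock=29. purged={a.com}
Op 12: insert b.com -> 10.0.0.2 (expiry=29+7=36). clock=29
Final cache (unexpired): {b.com} -> size=1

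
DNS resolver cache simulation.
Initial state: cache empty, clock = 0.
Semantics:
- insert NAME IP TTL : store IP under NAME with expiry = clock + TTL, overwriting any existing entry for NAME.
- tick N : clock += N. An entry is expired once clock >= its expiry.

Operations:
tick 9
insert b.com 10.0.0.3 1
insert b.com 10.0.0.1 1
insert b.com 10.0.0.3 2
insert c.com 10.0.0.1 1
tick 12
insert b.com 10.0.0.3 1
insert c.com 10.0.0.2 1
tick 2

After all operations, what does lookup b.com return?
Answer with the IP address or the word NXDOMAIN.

Op 1: tick 9 -> clock=9.
Op 2: insert b.com -> 10.0.0.3 (expiry=9+1=10). clock=9
Op 3: insert b.com -> 10.0.0.1 (expiry=9+1=10). clock=9
Op 4: insert b.com -> 10.0.0.3 (expiry=9+2=11). clock=9
Op 5: insert c.com -> 10.0.0.1 (expiry=9+1=10). clock=9
Op 6: tick 12 -> clock=21. purged={b.com,c.com}
Op 7: insert b.com -> 10.0.0.3 (expiry=21+1=22). clock=21
Op 8: insert c.com -> 10.0.0.2 (expiry=21+1=22). clock=21
Op 9: tick 2 -> clock=23. purged={b.com,c.com}
lookup b.com: not in cache (expired or never inserted)

Answer: NXDOMAIN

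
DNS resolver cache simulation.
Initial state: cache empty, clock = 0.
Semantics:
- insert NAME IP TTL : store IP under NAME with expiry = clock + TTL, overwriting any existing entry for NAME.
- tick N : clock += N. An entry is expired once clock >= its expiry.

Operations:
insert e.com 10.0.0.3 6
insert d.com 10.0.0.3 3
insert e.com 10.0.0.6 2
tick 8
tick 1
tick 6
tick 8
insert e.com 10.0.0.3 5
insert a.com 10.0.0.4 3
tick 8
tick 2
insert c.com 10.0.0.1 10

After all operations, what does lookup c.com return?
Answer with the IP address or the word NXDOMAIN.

Op 1: insert e.com -> 10.0.0.3 (expiry=0+6=6). clock=0
Op 2: insert d.com -> 10.0.0.3 (expiry=0+3=3). clock=0
Op 3: insert e.com -> 10.0.0.6 (expiry=0+2=2). clock=0
Op 4: tick 8 -> clock=8. purged={d.com,e.com}
Op 5: tick 1 -> clock=9.
Op 6: tick 6 -> clock=15.
Op 7: tick 8 -> clock=23.
Op 8: insert e.com -> 10.0.0.3 (expiry=23+5=28). clock=23
Op 9: insert a.com -> 10.0.0.4 (expiry=23+3=26). clock=23
Op 10: tick 8 -> clock=31. purged={a.com,e.com}
Op 11: tick 2 -> clock=33.
Op 12: insert c.com -> 10.0.0.1 (expiry=33+10=43). clock=33
lookup c.com: present, ip=10.0.0.1 expiry=43 > clock=33

Answer: 10.0.0.1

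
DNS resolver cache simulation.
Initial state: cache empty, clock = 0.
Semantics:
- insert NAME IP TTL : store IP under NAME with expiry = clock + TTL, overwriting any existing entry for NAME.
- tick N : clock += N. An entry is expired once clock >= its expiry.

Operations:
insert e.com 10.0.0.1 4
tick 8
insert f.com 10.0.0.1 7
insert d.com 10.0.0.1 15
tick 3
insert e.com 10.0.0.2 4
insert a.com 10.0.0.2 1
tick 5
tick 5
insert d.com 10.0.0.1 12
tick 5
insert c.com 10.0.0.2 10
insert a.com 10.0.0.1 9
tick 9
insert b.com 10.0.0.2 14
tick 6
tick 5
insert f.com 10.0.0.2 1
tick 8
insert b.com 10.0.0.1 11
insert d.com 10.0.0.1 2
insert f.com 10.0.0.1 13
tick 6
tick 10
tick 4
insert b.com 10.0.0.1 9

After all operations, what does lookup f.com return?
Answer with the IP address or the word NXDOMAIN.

Answer: NXDOMAIN

Derivation:
Op 1: insert e.com -> 10.0.0.1 (expiry=0+4=4). clock=0
Op 2: tick 8 -> clock=8. purged={e.com}
Op 3: insert f.com -> 10.0.0.1 (expiry=8+7=15). clock=8
Op 4: insert d.com -> 10.0.0.1 (expiry=8+15=23). clock=8
Op 5: tick 3 -> clock=11.
Op 6: insert e.com -> 10.0.0.2 (expiry=11+4=15). clock=11
Op 7: insert a.com -> 10.0.0.2 (expiry=11+1=12). clock=11
Op 8: tick 5 -> clock=16. purged={a.com,e.com,f.com}
Op 9: tick 5 -> clock=21.
Op 10: insert d.com -> 10.0.0.1 (expiry=21+12=33). clock=21
Op 11: tick 5 -> clock=26.
Op 12: insert c.com -> 10.0.0.2 (expiry=26+10=36). clock=26
Op 13: insert a.com -> 10.0.0.1 (expiry=26+9=35). clock=26
Op 14: tick 9 -> clock=35. purged={a.com,d.com}
Op 15: insert b.com -> 10.0.0.2 (expiry=35+14=49). clock=35
Op 16: tick 6 -> clock=41. purged={c.com}
Op 17: tick 5 -> clock=46.
Op 18: insert f.com -> 10.0.0.2 (expiry=46+1=47). clock=46
Op 19: tick 8 -> clock=54. purged={b.com,f.com}
Op 20: insert b.com -> 10.0.0.1 (expiry=54+11=65). clock=54
Op 21: insert d.com -> 10.0.0.1 (expiry=54+2=56). clock=54
Op 22: insert f.com -> 10.0.0.1 (expiry=54+13=67). clock=54
Op 23: tick 6 -> clock=60. purged={d.com}
Op 24: tick 10 -> clock=70. purged={b.com,f.com}
Op 25: tick 4 -> clock=74.
Op 26: insert b.com -> 10.0.0.1 (expiry=74+9=83). clock=74
lookup f.com: not in cache (expired or never inserted)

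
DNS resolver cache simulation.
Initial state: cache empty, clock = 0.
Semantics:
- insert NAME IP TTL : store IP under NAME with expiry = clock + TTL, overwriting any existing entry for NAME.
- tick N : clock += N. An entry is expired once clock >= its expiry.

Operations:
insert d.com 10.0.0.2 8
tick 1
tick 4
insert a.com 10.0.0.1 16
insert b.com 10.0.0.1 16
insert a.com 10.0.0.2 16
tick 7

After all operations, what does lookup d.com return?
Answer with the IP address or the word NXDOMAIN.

Op 1: insert d.com -> 10.0.0.2 (expiry=0+8=8). clock=0
Op 2: tick 1 -> clock=1.
Op 3: tick 4 -> clock=5.
Op 4: insert a.com -> 10.0.0.1 (expiry=5+16=21). clock=5
Op 5: insert b.com -> 10.0.0.1 (expiry=5+16=21). clock=5
Op 6: insert a.com -> 10.0.0.2 (expiry=5+16=21). clock=5
Op 7: tick 7 -> clock=12. purged={d.com}
lookup d.com: not in cache (expired or never inserted)

Answer: NXDOMAIN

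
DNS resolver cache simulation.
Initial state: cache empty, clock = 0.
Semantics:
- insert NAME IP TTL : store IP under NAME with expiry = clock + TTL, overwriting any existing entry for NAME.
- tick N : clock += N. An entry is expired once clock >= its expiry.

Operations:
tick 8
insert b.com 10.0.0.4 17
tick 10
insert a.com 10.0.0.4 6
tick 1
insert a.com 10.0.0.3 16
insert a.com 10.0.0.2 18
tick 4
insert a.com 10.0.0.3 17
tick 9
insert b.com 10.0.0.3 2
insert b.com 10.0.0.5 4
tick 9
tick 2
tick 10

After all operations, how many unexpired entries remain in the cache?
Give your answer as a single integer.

Op 1: tick 8 -> clock=8.
Op 2: insert b.com -> 10.0.0.4 (expiry=8+17=25). clock=8
Op 3: tick 10 -> clock=18.
Op 4: insert a.com -> 10.0.0.4 (expiry=18+6=24). clock=18
Op 5: tick 1 -> clock=19.
Op 6: insert a.com -> 10.0.0.3 (expiry=19+16=35). clock=19
Op 7: insert a.com -> 10.0.0.2 (expiry=19+18=37). clock=19
Op 8: tick 4 -> clock=23.
Op 9: insert a.com -> 10.0.0.3 (expiry=23+17=40). clock=23
Op 10: tick 9 -> clock=32. purged={b.com}
Op 11: insert b.com -> 10.0.0.3 (expiry=32+2=34). clock=32
Op 12: insert b.com -> 10.0.0.5 (expiry=32+4=36). clock=32
Op 13: tick 9 -> clock=41. purged={a.com,b.com}
Op 14: tick 2 -> clock=43.
Op 15: tick 10 -> clock=53.
Final cache (unexpired): {} -> size=0

Answer: 0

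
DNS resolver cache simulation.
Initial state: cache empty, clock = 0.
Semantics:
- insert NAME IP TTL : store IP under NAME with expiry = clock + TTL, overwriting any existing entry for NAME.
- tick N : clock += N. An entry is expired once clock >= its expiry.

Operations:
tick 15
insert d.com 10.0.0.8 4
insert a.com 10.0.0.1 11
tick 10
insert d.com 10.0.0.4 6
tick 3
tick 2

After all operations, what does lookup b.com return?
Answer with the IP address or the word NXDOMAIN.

Op 1: tick 15 -> clock=15.
Op 2: insert d.com -> 10.0.0.8 (expiry=15+4=19). clock=15
Op 3: insert a.com -> 10.0.0.1 (expiry=15+11=26). clock=15
Op 4: tick 10 -> clock=25. purged={d.com}
Op 5: insert d.com -> 10.0.0.4 (expiry=25+6=31). clock=25
Op 6: tick 3 -> clock=28. purged={a.com}
Op 7: tick 2 -> clock=30.
lookup b.com: not in cache (expired or never inserted)

Answer: NXDOMAIN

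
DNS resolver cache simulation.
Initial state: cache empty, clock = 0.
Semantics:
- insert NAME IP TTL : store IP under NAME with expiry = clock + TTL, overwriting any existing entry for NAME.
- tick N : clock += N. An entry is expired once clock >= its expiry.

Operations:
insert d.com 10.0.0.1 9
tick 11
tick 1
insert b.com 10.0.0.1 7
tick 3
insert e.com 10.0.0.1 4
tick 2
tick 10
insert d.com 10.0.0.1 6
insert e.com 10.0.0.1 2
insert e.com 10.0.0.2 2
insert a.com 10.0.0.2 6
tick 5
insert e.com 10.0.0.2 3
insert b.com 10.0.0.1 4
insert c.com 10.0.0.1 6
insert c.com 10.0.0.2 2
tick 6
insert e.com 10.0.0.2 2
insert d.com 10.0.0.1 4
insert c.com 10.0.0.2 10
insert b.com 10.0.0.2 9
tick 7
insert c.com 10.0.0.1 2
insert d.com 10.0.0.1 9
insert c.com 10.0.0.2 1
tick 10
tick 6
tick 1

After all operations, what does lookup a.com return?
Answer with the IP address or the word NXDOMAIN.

Answer: NXDOMAIN

Derivation:
Op 1: insert d.com -> 10.0.0.1 (expiry=0+9=9). clock=0
Op 2: tick 11 -> clock=11. purged={d.com}
Op 3: tick 1 -> clock=12.
Op 4: insert b.com -> 10.0.0.1 (expiry=12+7=19). clock=12
Op 5: tick 3 -> clock=15.
Op 6: insert e.com -> 10.0.0.1 (expiry=15+4=19). clock=15
Op 7: tick 2 -> clock=17.
Op 8: tick 10 -> clock=27. purged={b.com,e.com}
Op 9: insert d.com -> 10.0.0.1 (expiry=27+6=33). clock=27
Op 10: insert e.com -> 10.0.0.1 (expiry=27+2=29). clock=27
Op 11: insert e.com -> 10.0.0.2 (expiry=27+2=29). clock=27
Op 12: insert a.com -> 10.0.0.2 (expiry=27+6=33). clock=27
Op 13: tick 5 -> clock=32. purged={e.com}
Op 14: insert e.com -> 10.0.0.2 (expiry=32+3=35). clock=32
Op 15: insert b.com -> 10.0.0.1 (expiry=32+4=36). clock=32
Op 16: insert c.com -> 10.0.0.1 (expiry=32+6=38). clock=32
Op 17: insert c.com -> 10.0.0.2 (expiry=32+2=34). clock=32
Op 18: tick 6 -> clock=38. purged={a.com,b.com,c.com,d.com,e.com}
Op 19: insert e.com -> 10.0.0.2 (expiry=38+2=40). clock=38
Op 20: insert d.com -> 10.0.0.1 (expiry=38+4=42). clock=38
Op 21: insert c.com -> 10.0.0.2 (expiry=38+10=48). clock=38
Op 22: insert b.com -> 10.0.0.2 (expiry=38+9=47). clock=38
Op 23: tick 7 -> clock=45. purged={d.com,e.com}
Op 24: insert c.com -> 10.0.0.1 (expiry=45+2=47). clock=45
Op 25: insert d.com -> 10.0.0.1 (expiry=45+9=54). clock=45
Op 26: insert c.com -> 10.0.0.2 (expiry=45+1=46). clock=45
Op 27: tick 10 -> clock=55. purged={b.com,c.com,d.com}
Op 28: tick 6 -> clock=61.
Op 29: tick 1 -> clock=62.
lookup a.com: not in cache (expired or never inserted)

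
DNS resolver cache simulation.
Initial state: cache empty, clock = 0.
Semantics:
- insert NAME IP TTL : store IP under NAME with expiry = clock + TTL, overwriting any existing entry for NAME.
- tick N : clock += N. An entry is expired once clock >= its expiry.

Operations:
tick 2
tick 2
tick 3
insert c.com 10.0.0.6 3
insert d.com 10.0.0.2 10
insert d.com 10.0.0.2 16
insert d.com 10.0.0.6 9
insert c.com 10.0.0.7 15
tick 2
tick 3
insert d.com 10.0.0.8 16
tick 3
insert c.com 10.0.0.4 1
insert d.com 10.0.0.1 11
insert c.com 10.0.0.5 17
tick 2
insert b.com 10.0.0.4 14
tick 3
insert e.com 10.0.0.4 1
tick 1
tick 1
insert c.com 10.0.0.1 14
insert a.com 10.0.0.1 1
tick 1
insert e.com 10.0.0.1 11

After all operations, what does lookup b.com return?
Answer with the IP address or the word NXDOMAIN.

Op 1: tick 2 -> clock=2.
Op 2: tick 2 -> clock=4.
Op 3: tick 3 -> clock=7.
Op 4: insert c.com -> 10.0.0.6 (expiry=7+3=10). clock=7
Op 5: insert d.com -> 10.0.0.2 (expiry=7+10=17). clock=7
Op 6: insert d.com -> 10.0.0.2 (expiry=7+16=23). clock=7
Op 7: insert d.com -> 10.0.0.6 (expiry=7+9=16). clock=7
Op 8: insert c.com -> 10.0.0.7 (expiry=7+15=22). clock=7
Op 9: tick 2 -> clock=9.
Op 10: tick 3 -> clock=12.
Op 11: insert d.com -> 10.0.0.8 (expiry=12+16=28). clock=12
Op 12: tick 3 -> clock=15.
Op 13: insert c.com -> 10.0.0.4 (expiry=15+1=16). clock=15
Op 14: insert d.com -> 10.0.0.1 (expiry=15+11=26). clock=15
Op 15: insert c.com -> 10.0.0.5 (expiry=15+17=32). clock=15
Op 16: tick 2 -> clock=17.
Op 17: insert b.com -> 10.0.0.4 (expiry=17+14=31). clock=17
Op 18: tick 3 -> clock=20.
Op 19: insert e.com -> 10.0.0.4 (expiry=20+1=21). clock=20
Op 20: tick 1 -> clock=21. purged={e.com}
Op 21: tick 1 -> clock=22.
Op 22: insert c.com -> 10.0.0.1 (expiry=22+14=36). clock=22
Op 23: insert a.com -> 10.0.0.1 (expiry=22+1=23). clock=22
Op 24: tick 1 -> clock=23. purged={a.com}
Op 25: insert e.com -> 10.0.0.1 (expiry=23+11=34). clock=23
lookup b.com: present, ip=10.0.0.4 expiry=31 > clock=23

Answer: 10.0.0.4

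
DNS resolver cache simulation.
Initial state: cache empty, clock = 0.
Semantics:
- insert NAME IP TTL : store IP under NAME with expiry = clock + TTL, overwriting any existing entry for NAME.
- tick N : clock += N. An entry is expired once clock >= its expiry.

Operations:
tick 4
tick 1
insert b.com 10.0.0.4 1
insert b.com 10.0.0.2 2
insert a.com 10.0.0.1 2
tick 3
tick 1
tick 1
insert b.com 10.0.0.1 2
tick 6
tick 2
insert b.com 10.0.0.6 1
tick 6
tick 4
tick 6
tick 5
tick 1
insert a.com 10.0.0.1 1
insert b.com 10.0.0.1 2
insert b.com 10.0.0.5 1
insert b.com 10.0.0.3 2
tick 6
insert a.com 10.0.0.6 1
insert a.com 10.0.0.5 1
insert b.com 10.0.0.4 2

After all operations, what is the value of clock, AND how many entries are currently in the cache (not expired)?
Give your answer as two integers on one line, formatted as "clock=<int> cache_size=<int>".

Op 1: tick 4 -> clock=4.
Op 2: tick 1 -> clock=5.
Op 3: insert b.com -> 10.0.0.4 (expiry=5+1=6). clock=5
Op 4: insert b.com -> 10.0.0.2 (expiry=5+2=7). clock=5
Op 5: insert a.com -> 10.0.0.1 (expiry=5+2=7). clock=5
Op 6: tick 3 -> clock=8. purged={a.com,b.com}
Op 7: tick 1 -> clock=9.
Op 8: tick 1 -> clock=10.
Op 9: insert b.com -> 10.0.0.1 (expiry=10+2=12). clock=10
Op 10: tick 6 -> clock=16. purged={b.com}
Op 11: tick 2 -> clock=18.
Op 12: insert b.com -> 10.0.0.6 (expiry=18+1=19). clock=18
Op 13: tick 6 -> clock=24. purged={b.com}
Op 14: tick 4 -> clock=28.
Op 15: tick 6 -> clock=34.
Op 16: tick 5 -> clock=39.
Op 17: tick 1 -> clock=40.
Op 18: insert a.com -> 10.0.0.1 (expiry=40+1=41). clock=40
Op 19: insert b.com -> 10.0.0.1 (expiry=40+2=42). clock=40
Op 20: insert b.com -> 10.0.0.5 (expiry=40+1=41). clock=40
Op 21: insert b.com -> 10.0.0.3 (expiry=40+2=42). clock=40
Op 22: tick 6 -> clock=46. purged={a.com,b.com}
Op 23: insert a.com -> 10.0.0.6 (expiry=46+1=47). clock=46
Op 24: insert a.com -> 10.0.0.5 (expiry=46+1=47). clock=46
Op 25: insert b.com -> 10.0.0.4 (expiry=46+2=48). clock=46
Final clock = 46
Final cache (unexpired): {a.com,b.com} -> size=2

Answer: clock=46 cache_size=2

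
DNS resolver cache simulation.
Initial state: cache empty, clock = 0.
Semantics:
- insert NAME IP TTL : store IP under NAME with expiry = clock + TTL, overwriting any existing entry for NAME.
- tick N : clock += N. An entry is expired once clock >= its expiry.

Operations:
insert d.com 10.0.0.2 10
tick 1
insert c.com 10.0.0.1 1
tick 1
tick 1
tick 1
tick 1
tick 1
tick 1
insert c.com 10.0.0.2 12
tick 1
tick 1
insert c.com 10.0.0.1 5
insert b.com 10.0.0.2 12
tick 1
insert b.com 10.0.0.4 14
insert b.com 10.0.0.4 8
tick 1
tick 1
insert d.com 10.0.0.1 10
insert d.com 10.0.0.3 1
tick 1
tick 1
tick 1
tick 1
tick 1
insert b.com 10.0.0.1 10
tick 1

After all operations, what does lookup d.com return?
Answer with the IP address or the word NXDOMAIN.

Op 1: insert d.com -> 10.0.0.2 (expiry=0+10=10). clock=0
Op 2: tick 1 -> clock=1.
Op 3: insert c.com -> 10.0.0.1 (expiry=1+1=2). clock=1
Op 4: tick 1 -> clock=2. purged={c.com}
Op 5: tick 1 -> clock=3.
Op 6: tick 1 -> clock=4.
Op 7: tick 1 -> clock=5.
Op 8: tick 1 -> clock=6.
Op 9: tick 1 -> clock=7.
Op 10: insert c.com -> 10.0.0.2 (expiry=7+12=19). clock=7
Op 11: tick 1 -> clock=8.
Op 12: tick 1 -> clock=9.
Op 13: insert c.com -> 10.0.0.1 (expiry=9+5=14). clock=9
Op 14: insert b.com -> 10.0.0.2 (expiry=9+12=21). clock=9
Op 15: tick 1 -> clock=10. purged={d.com}
Op 16: insert b.com -> 10.0.0.4 (expiry=10+14=24). clock=10
Op 17: insert b.com -> 10.0.0.4 (expiry=10+8=18). clock=10
Op 18: tick 1 -> clock=11.
Op 19: tick 1 -> clock=12.
Op 20: insert d.com -> 10.0.0.1 (expiry=12+10=22). clock=12
Op 21: insert d.com -> 10.0.0.3 (expiry=12+1=13). clock=12
Op 22: tick 1 -> clock=13. purged={d.com}
Op 23: tick 1 -> clock=14. purged={c.com}
Op 24: tick 1 -> clock=15.
Op 25: tick 1 -> clock=16.
Op 26: tick 1 -> clock=17.
Op 27: insert b.com -> 10.0.0.1 (expiry=17+10=27). clock=17
Op 28: tick 1 -> clock=18.
lookup d.com: not in cache (expired or never inserted)

Answer: NXDOMAIN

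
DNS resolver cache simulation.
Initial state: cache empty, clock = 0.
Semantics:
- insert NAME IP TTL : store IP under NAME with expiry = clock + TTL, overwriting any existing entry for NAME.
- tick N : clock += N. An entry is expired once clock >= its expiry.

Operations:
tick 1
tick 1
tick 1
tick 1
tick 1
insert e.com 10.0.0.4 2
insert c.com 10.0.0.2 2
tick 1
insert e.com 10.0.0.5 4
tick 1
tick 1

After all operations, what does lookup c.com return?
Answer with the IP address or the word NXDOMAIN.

Answer: NXDOMAIN

Derivation:
Op 1: tick 1 -> clock=1.
Op 2: tick 1 -> clock=2.
Op 3: tick 1 -> clock=3.
Op 4: tick 1 -> clock=4.
Op 5: tick 1 -> clock=5.
Op 6: insert e.com -> 10.0.0.4 (expiry=5+2=7). clock=5
Op 7: insert c.com -> 10.0.0.2 (expiry=5+2=7). clock=5
Op 8: tick 1 -> clock=6.
Op 9: insert e.com -> 10.0.0.5 (expiry=6+4=10). clock=6
Op 10: tick 1 -> clock=7. purged={c.com}
Op 11: tick 1 -> clock=8.
lookup c.com: not in cache (expired or never inserted)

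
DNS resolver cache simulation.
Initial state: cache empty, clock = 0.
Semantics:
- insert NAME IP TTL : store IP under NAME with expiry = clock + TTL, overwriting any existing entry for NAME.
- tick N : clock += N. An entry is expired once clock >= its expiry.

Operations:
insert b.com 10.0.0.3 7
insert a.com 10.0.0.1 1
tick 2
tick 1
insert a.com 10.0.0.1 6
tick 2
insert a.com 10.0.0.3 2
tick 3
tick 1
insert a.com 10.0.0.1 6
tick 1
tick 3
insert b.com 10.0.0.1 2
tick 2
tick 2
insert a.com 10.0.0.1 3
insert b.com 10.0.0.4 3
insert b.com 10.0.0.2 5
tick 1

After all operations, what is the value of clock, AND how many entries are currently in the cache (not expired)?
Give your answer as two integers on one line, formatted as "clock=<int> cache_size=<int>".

Op 1: insert b.com -> 10.0.0.3 (expiry=0+7=7). clock=0
Op 2: insert a.com -> 10.0.0.1 (expiry=0+1=1). clock=0
Op 3: tick 2 -> clock=2. purged={a.com}
Op 4: tick 1 -> clock=3.
Op 5: insert a.com -> 10.0.0.1 (expiry=3+6=9). clock=3
Op 6: tick 2 -> clock=5.
Op 7: insert a.com -> 10.0.0.3 (expiry=5+2=7). clock=5
Op 8: tick 3 -> clock=8. purged={a.com,b.com}
Op 9: tick 1 -> clock=9.
Op 10: insert a.com -> 10.0.0.1 (expiry=9+6=15). clock=9
Op 11: tick 1 -> clock=10.
Op 12: tick 3 -> clock=13.
Op 13: insert b.com -> 10.0.0.1 (expiry=13+2=15). clock=13
Op 14: tick 2 -> clock=15. purged={a.com,b.com}
Op 15: tick 2 -> clock=17.
Op 16: insert a.com -> 10.0.0.1 (expiry=17+3=20). clock=17
Op 17: insert b.com -> 10.0.0.4 (expiry=17+3=20). clock=17
Op 18: insert b.com -> 10.0.0.2 (expiry=17+5=22). clock=17
Op 19: tick 1 -> clock=18.
Final clock = 18
Final cache (unexpired): {a.com,b.com} -> size=2

Answer: clock=18 cache_size=2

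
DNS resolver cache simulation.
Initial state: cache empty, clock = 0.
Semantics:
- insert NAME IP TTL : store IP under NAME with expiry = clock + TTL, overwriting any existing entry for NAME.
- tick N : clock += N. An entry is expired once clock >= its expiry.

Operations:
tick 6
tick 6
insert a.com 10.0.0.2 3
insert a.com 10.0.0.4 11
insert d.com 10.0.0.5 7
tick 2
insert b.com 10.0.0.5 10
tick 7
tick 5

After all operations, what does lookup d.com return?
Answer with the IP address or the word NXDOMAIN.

Op 1: tick 6 -> clock=6.
Op 2: tick 6 -> clock=12.
Op 3: insert a.com -> 10.0.0.2 (expiry=12+3=15). clock=12
Op 4: insert a.com -> 10.0.0.4 (expiry=12+11=23). clock=12
Op 5: insert d.com -> 10.0.0.5 (expiry=12+7=19). clock=12
Op 6: tick 2 -> clock=14.
Op 7: insert b.com -> 10.0.0.5 (expiry=14+10=24). clock=14
Op 8: tick 7 -> clock=21. purged={d.com}
Op 9: tick 5 -> clock=26. purged={a.com,b.com}
lookup d.com: not in cache (expired or never inserted)

Answer: NXDOMAIN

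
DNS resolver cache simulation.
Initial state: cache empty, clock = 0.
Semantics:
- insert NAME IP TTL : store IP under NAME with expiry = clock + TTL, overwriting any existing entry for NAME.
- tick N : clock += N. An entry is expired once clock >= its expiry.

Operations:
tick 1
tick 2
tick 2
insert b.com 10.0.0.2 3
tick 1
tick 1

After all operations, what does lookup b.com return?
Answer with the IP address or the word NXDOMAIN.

Answer: 10.0.0.2

Derivation:
Op 1: tick 1 -> clock=1.
Op 2: tick 2 -> clock=3.
Op 3: tick 2 -> clock=5.
Op 4: insert b.com -> 10.0.0.2 (expiry=5+3=8). clock=5
Op 5: tick 1 -> clock=6.
Op 6: tick 1 -> clock=7.
lookup b.com: present, ip=10.0.0.2 expiry=8 > clock=7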